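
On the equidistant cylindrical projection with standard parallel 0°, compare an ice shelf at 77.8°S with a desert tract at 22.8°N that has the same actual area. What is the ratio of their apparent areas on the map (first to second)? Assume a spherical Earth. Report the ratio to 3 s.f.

In the plate carrée (x = Rλ, y = Rφ), meridians are true-scale (h = 1) and parallels are stretched by k = sec φ.
Areal scale at 77.8°: h·k = 1.000 × 4.732 = 4.732.
Areal scale at 22.8°: h·k = 1.000 × 1.085 = 1.085.
Ratio = 4.732/1.085 ≈ 4.36.

4.36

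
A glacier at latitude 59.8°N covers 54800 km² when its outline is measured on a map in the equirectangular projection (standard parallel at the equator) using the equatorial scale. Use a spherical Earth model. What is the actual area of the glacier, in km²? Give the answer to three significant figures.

27600 km²

In the plate carrée (x = Rλ, y = Rφ), meridians are true-scale (h = 1) and parallels are stretched by k = sec φ.
Areal scale = h·k = 1 × sec φ; at 59.8°, h = 1.000, k = 1.988, so h·k = 1.988.
True area = apparent / (areal scale) = 54800 / 1.988 ≈ 27600 km².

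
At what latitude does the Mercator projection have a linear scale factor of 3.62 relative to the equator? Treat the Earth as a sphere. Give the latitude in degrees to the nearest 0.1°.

Mercator scale is k = sec φ = 1/cos φ.
1/cos φ = 3.62  ⇒  cos φ = 0.2762  ⇒  φ = arccos(0.2762) ≈ 74.0°.

74.0°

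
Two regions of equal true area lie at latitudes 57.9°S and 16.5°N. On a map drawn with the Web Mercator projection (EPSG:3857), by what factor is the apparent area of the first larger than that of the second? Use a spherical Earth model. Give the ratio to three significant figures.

On Mercator, area is exaggerated by sec²φ = 1/cos²φ.
At 57.9°: sec²(57.9°) = 1/0.5314² = 3.541.
At 16.5°: sec²(16.5°) = 1/0.9588² = 1.088.
Ratio = 3.541/1.088 = cos²(16.5°)/cos²(57.9°) ≈ 3.26.

3.26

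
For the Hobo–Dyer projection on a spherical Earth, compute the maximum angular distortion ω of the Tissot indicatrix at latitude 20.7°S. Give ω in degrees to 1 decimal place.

The Hobo–Dyer projection is cylindrical equal-area with φ₀ = 37.5°. Cylindrical equal-area (φ₀ = 37.5°): h = cos φ / cos 37.5° along meridians, k = cos 37.5° / cos φ along parallels; h·k = 1.
At 20.7°: h = 1.179, k = 0.8481; principal scales a = 1.179, b = 0.8481.
sin(ω/2) = (a − b)/(a + b) = 0.3310/2.027 = 0.1633, so ω = 2 arcsin(0.1633) ≈ 18.8°.

18.8°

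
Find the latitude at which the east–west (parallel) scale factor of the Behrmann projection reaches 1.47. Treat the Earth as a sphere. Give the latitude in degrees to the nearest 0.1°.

53.9°

Behrmann is a cylindrical equal-area projection with standard parallels at ±30°. Cylindrical equal-area (φ₀ = 30°): h = cos φ / cos 30° along meridians, k = cos 30° / cos φ along parallels; h·k = 1.
k = cos φ₀ / cos φ = 1.47  ⇒  cos φ = cos 30° / 1.47 = 0.5891.
φ = arccos(0.5891) ≈ 53.9°.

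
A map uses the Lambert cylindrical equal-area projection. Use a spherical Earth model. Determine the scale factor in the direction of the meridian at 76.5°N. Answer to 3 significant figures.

0.233

The Lambert cylindrical equal-area projection is the cylindrical equal-area projection with its standard parallel at the equator (φ₀ = 0). A cylindrical equal-area projection with standard parallel φ₀ has meridian scale h = cos φ / cos φ₀ and parallel scale k = cos φ₀ / cos φ (so areas are preserved, h·k = 1).
h = cos 76.5° / cos 0° = 0.2334/1.000 = 0.2334.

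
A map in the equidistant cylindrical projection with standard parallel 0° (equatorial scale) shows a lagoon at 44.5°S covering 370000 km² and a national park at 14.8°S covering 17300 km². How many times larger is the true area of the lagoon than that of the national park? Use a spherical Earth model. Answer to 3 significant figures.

15.8

On the plate carrée, areal scale = h·k = 1 × sec φ, so true area = apparent × cos φ.
True area of lagoon: 370000 × cos(44.5°) = 370000 × 0.7133 = 263900 km².
True area of national park: 17300 × cos(14.8°) = 17300 × 0.9668 = 16730 km².
Ratio = 263900 / 16730 ≈ 15.8.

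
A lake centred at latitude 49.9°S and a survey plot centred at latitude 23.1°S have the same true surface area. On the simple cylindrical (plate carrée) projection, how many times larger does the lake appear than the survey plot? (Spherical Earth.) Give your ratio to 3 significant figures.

In the plate carrée (x = Rλ, y = Rφ), meridians are true-scale (h = 1) and parallels are stretched by k = sec φ.
Areal scale at 49.9°: h·k = 1.000 × 1.552 = 1.552.
Areal scale at 23.1°: h·k = 1.000 × 1.087 = 1.087.
Ratio = 1.552/1.087 ≈ 1.43.

1.43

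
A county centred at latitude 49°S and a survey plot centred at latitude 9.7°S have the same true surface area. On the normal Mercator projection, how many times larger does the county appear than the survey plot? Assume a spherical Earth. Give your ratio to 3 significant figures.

Mercator is conformal with k = sec φ, so areal scale = k² = sec²φ.
At 49°: sec²(49°) = 1/0.6561² = 2.323.
At 9.7°: sec²(9.7°) = 1/0.9857² = 1.029.
Ratio = 2.323/1.029 = cos²(9.7°)/cos²(49°) ≈ 2.26.

2.26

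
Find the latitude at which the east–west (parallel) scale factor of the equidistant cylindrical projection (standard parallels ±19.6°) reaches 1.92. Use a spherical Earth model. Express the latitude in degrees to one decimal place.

60.6°

The equidistant cylindrical projection with φ₀ = 19.6° has h = 1 (meridians true) and k = cos φ₀ / cos φ along parallels.
k = cos φ₀ / cos φ = 1.92  ⇒  cos φ = cos 19.6° / 1.92 = 0.4907.
φ = arccos(0.4907) ≈ 60.6°.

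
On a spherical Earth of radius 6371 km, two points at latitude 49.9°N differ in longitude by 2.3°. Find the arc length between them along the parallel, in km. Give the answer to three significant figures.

Arc length along a parallel = R cos φ · Δλ (with Δλ in radians).
= 6371 × cos 49.9° × (2.3° × π/180) = 6371 × 0.6441 × 0.04014 ≈ 165 km.

165 km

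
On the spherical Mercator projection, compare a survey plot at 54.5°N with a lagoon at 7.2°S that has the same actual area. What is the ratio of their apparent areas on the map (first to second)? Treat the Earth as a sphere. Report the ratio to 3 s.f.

2.92

Mercator areal scale is sec²φ.
At 54.5°: sec²(54.5°) = 1/0.5807² = 2.965.
At 7.2°: sec²(7.2°) = 1/0.9921² = 1.016.
Ratio = 2.965/1.016 = cos²(7.2°)/cos²(54.5°) ≈ 2.92.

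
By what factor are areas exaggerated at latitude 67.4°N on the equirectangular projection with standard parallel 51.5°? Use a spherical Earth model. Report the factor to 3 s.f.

1.62

With standard parallel φ₀ = 51.5°, the equirectangular projection gives x = Rλ cos φ₀, y = Rφ, so h = 1 and k = cos 51.5° / cos φ.
Areal scale = h·k = 1 × cos φ₀ / cos φ; at 67.4°, h = 1.000, k = 1.620, so h·k = 1.620.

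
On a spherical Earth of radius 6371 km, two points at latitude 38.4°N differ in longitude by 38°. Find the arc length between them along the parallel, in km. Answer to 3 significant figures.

Arc length along a parallel = R cos φ · Δλ (with Δλ in radians).
= 6371 × cos 38.4° × (38° × π/180) = 6371 × 0.7837 × 0.6632 ≈ 3310 km.

3310 km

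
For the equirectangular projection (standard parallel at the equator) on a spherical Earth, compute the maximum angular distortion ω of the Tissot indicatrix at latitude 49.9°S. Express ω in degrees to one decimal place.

In the plate carrée (x = Rλ, y = Rφ), meridians are true-scale (h = 1) and parallels are stretched by k = sec φ.
At 49.9°: h = 1.000, k = 1.552; principal scales a = 1.552, b = 1.000.
sin(ω/2) = (a − b)/(a + b) = 0.5525/2.552 = 0.2165, so ω = 2 arcsin(0.2165) ≈ 25.0°.

25.0°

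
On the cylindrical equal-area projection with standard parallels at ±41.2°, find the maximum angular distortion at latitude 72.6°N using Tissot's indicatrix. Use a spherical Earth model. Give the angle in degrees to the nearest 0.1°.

93.3°

For cylindrical equal-area with standard parallel φ₀, h = cos φ / cos φ₀ and k = cos φ₀ / cos φ, so h·k = 1.
At 72.6°: h = 0.3974, k = 2.516; principal scales a = 2.516, b = 0.3974.
sin(ω/2) = (a − b)/(a + b) = 2.119/2.914 = 0.7272, so ω = 2 arcsin(0.7272) ≈ 93.3°.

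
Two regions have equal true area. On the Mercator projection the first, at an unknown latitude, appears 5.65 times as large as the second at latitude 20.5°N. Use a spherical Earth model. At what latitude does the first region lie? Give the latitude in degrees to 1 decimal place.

66.8°

Mercator areal scale is sec²φ, so apparent-area ratio = sec²φ₁ / sec²φ₂ = cos²φ₂ / cos²φ₁.
cos²φ₂ / cos²φ₁ = 5.65  ⇒  cos φ₁ = cos 20.5° / √5.65 = 0.9367/2.377 = 0.3941.
φ₁ = arccos(0.3941) ≈ 66.8°.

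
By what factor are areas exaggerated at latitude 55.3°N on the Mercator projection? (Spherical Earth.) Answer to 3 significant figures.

3.09

The Mercator projection is conformal; its linear scale factor is the same in every direction and equals sec φ = 1/cos φ.
Areal scale = k² = sec²φ = 1/cos²(55.3°) = 1/0.5693² = 3.086.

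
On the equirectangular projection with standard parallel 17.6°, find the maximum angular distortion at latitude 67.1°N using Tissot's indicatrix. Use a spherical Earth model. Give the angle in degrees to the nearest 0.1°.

The equidistant cylindrical projection with φ₀ = 17.6° has h = 1 (meridians true) and k = cos φ₀ / cos φ along parallels.
At 67.1°: h = 1.000, k = 2.450; principal scales a = 2.450, b = 1.000.
sin(ω/2) = (a − b)/(a + b) = 1.450/3.450 = 0.4202, so ω = 2 arcsin(0.4202) ≈ 49.7°.

49.7°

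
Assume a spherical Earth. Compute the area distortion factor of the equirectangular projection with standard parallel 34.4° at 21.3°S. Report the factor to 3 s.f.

With standard parallel φ₀ = 34.4°, the equirectangular projection gives x = Rλ cos φ₀, y = Rφ, so h = 1 and k = cos 34.4° / cos φ.
Areal scale = h·k = 1 × cos φ₀ / cos φ; at 21.3°, h = 1.000, k = 0.8856, so h·k = 0.8856.

0.886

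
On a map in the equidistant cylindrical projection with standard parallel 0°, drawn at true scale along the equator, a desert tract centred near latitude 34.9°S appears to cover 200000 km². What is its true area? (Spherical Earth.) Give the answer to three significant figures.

164000 km²

In the plate carrée (x = Rλ, y = Rφ), meridians are true-scale (h = 1) and parallels are stretched by k = sec φ.
Areal scale = h·k = 1 × sec φ; at 34.9°, h = 1.000, k = 1.219, so h·k = 1.219.
True area = apparent / (areal scale) = 200000 / 1.219 ≈ 164000 km².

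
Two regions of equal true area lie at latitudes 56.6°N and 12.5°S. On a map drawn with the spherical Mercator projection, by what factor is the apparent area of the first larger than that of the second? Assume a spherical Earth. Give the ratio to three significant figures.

On Mercator, area is exaggerated by sec²φ = 1/cos²φ.
At 56.6°: sec²(56.6°) = 1/0.5505² = 3.300.
At 12.5°: sec²(12.5°) = 1/0.9763² = 1.049.
Ratio = 3.300/1.049 = cos²(12.5°)/cos²(56.6°) ≈ 3.15.

3.15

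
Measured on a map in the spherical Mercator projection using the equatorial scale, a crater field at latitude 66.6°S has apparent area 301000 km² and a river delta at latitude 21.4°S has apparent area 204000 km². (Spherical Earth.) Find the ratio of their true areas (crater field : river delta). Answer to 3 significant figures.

Since Mercator area scale is 1/cos²φ, the true area equals the apparent area multiplied by cos²φ.
True area of crater field: 301000 × cos²(66.6°) = 301000 × 0.1577 = 47480 km².
True area of river delta: 204000 × cos²(21.4°) = 204000 × 0.8669 = 176800 km².
Ratio = 47480 / 176800 ≈ 0.268.

0.268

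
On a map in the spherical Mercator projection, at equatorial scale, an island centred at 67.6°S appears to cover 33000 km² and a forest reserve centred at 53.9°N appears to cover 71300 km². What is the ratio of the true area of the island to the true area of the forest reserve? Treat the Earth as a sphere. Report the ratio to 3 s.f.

On Mercator the areal scale is sec²φ, so true area = apparent × cos²φ.
True area of island: 33000 × cos²(67.6°) = 33000 × 0.1452 = 4792 km².
True area of forest reserve: 71300 × cos²(53.9°) = 71300 × 0.3472 = 24750 km².
Ratio = 4792 / 24750 ≈ 0.194.

0.194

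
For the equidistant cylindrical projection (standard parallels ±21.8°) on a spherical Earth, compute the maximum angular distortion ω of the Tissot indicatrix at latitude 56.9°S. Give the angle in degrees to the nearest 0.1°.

With standard parallel φ₀ = 21.8°, the equirectangular projection gives x = Rλ cos φ₀, y = Rφ, so h = 1 and k = cos 21.8° / cos φ.
At 56.9°: h = 1.000, k = 1.700; principal scales a = 1.700, b = 1.000.
sin(ω/2) = (a − b)/(a + b) = 0.7002/2.700 = 0.2593, so ω = 2 arcsin(0.2593) ≈ 30.1°.

30.1°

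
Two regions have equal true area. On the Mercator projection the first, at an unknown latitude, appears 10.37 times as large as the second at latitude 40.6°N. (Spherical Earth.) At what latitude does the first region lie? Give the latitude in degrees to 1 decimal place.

On Mercator, (apparent₁)/(apparent₂) = sec²φ₁ / sec²φ₂ when true areas are equal.
cos²φ₂ / cos²φ₁ = 10.37  ⇒  cos φ₁ = cos 40.6° / √10.37 = 0.7593/3.220 = 0.2358.
φ₁ = arccos(0.2358) ≈ 76.4°.

76.4°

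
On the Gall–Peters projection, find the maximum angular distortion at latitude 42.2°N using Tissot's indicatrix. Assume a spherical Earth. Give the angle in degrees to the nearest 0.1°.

Gall–Peters is a cylindrical equal-area projection with standard parallels at ±45°. Cylindrical equal-area (φ₀ = 45°): h = cos φ / cos 45° along meridians, k = cos 45° / cos φ along parallels; h·k = 1.
At 42.2°: h = 1.048, k = 0.9545; principal scales a = 1.048, b = 0.9545.
sin(ω/2) = (a − b)/(a + b) = 0.09314/2.002 = 0.04652, so ω = 2 arcsin(0.04652) ≈ 5.3°.

5.3°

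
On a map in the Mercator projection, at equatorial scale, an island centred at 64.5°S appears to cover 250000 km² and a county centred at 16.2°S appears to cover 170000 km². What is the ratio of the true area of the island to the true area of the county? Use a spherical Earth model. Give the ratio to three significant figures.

Mercator's areal exaggeration is sec²φ; hence true area = (apparent area) · cos²φ.
True area of island: 250000 × cos²(64.5°) = 250000 × 0.1853 = 46330 km².
True area of county: 170000 × cos²(16.2°) = 170000 × 0.9222 = 156800 km².
Ratio = 46330 / 156800 ≈ 0.296.

0.296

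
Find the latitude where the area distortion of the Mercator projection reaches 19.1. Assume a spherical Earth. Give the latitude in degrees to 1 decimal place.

76.8°

Mercator areal scale is sec²φ.
sec²φ = 19.1  ⇒  cos²φ = 0.05236  ⇒  cos φ = 0.2288.
φ = arccos(0.2288) ≈ 76.8°.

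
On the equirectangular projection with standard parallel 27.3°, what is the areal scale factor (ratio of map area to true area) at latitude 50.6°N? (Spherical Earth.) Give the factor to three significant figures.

In the equirectangular projection with standard parallel φ₀ = 27.3° (x = Rλ cos φ₀, y = Rφ), meridians are true-scale (h = 1) and the parallel scale is k = cos φ₀ / cos φ.
Areal scale = h·k = 1 × cos φ₀ / cos φ; at 50.6°, h = 1.000, k = 1.400, so h·k = 1.400.

1.40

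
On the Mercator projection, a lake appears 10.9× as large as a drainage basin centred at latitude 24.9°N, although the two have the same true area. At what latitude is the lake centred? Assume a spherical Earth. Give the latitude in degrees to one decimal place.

74.1°

For equal true areas on Mercator, apparent areas scale as sec²φ, so the ratio is cos²φ₂ / cos²φ₁.
cos²φ₂ / cos²φ₁ = 10.9  ⇒  cos φ₁ = cos 24.9° / √10.9 = 0.9070/3.302 = 0.2747.
φ₁ = arccos(0.2747) ≈ 74.1°.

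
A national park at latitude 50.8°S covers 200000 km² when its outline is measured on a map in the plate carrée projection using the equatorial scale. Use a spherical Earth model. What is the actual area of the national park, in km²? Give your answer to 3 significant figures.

Plate carrée maps x = Rλ, y = Rφ. The meridian scale is h = 1 and the parallel scale is k = 1/cos φ = sec φ.
Areal scale = h·k = 1 × sec φ; at 50.8°, h = 1.000, k = 1.582, so h·k = 1.582.
True area = apparent / (areal scale) = 200000 / 1.582 ≈ 126000 km².

126000 km²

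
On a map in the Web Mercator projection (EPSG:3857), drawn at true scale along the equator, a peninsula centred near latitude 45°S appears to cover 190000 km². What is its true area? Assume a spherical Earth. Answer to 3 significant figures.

95000 km²

The Mercator projection is conformal; its linear scale factor is the same in every direction and equals sec φ = 1/cos φ.
Areal scale = k² = sec²φ = 1/cos²(45°) = 1/0.7071² = 2.000.
True area = apparent / (areal scale) = 190000 / 2.000 ≈ 95000 km².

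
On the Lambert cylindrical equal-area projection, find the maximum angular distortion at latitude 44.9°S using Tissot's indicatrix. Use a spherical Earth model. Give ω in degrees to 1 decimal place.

38.8°

The Lambert cylindrical equal-area projection is the cylindrical equal-area projection with its standard parallel at the equator (φ₀ = 0). For cylindrical equal-area with standard parallel φ₀, h = cos φ / cos φ₀ and k = cos φ₀ / cos φ, so h·k = 1.
At 44.9°: h = 0.7083, k = 1.412; principal scales a = 1.412, b = 0.7083.
sin(ω/2) = (a − b)/(a + b) = 0.7034/2.120 = 0.3318, so ω = 2 arcsin(0.3318) ≈ 38.8°.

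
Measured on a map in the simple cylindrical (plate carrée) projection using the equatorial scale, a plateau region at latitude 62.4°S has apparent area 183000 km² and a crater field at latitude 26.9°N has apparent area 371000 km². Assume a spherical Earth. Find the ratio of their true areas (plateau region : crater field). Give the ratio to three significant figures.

0.256

On the plate carrée, areal scale = h·k = 1 × sec φ, so true area = apparent × cos φ.
True area of plateau region: 183000 × cos(62.4°) = 183000 × 0.4633 = 84780 km².
True area of crater field: 371000 × cos(26.9°) = 371000 × 0.8918 = 330900 km².
Ratio = 84780 / 330900 ≈ 0.256.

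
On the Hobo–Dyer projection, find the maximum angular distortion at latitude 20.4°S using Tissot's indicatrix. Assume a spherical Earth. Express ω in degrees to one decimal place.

Hobo–Dyer is a cylindrical equal-area projection with standard parallels at ±37.5°. For cylindrical equal-area with standard parallel φ₀, h = cos φ / cos φ₀ and k = cos φ₀ / cos φ, so h·k = 1.
At 20.4°: h = 1.181, k = 0.8464; principal scales a = 1.181, b = 0.8464.
sin(ω/2) = (a − b)/(a + b) = 0.3350/2.028 = 0.1652, so ω = 2 arcsin(0.1652) ≈ 19.0°.

19.0°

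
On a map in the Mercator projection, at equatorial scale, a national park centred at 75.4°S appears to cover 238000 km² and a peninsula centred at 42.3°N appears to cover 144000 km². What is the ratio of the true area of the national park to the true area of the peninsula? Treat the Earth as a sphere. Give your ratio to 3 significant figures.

0.192

On Mercator the areal scale is sec²φ, so true area = apparent × cos²φ.
True area of national park: 238000 × cos²(75.4°) = 238000 × 0.06354 = 15120 km².
True area of peninsula: 144000 × cos²(42.3°) = 144000 × 0.5471 = 78780 km².
Ratio = 15120 / 78780 ≈ 0.192.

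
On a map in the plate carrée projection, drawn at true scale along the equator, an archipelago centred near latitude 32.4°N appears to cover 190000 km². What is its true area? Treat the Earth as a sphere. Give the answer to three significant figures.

160000 km²

In the plate carrée (x = Rλ, y = Rφ), meridians are true-scale (h = 1) and parallels are stretched by k = sec φ.
Areal scale = h·k = 1 × sec φ; at 32.4°, h = 1.000, k = 1.184, so h·k = 1.184.
True area = apparent / (areal scale) = 190000 / 1.184 ≈ 160000 km².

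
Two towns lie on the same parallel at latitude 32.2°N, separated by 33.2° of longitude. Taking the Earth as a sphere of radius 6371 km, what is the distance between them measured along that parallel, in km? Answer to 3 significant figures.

Arc length along a parallel = R cos φ · Δλ (with Δλ in radians).
= 6371 × cos 32.2° × (33.2° × π/180) = 6371 × 0.8462 × 0.5794 ≈ 3120 km.

3120 km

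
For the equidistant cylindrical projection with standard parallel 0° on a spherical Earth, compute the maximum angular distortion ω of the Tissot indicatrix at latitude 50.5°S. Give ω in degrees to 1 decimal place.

25.7°

In the plate carrée (x = Rλ, y = Rφ), meridians are true-scale (h = 1) and parallels are stretched by k = sec φ.
At 50.5°: h = 1.000, k = 1.572; principal scales a = 1.572, b = 1.000.
sin(ω/2) = (a − b)/(a + b) = 0.5721/2.572 = 0.2224, so ω = 2 arcsin(0.2224) ≈ 25.7°.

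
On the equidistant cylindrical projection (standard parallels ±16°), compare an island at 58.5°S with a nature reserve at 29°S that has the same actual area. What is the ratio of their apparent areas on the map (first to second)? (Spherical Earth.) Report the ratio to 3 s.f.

With standard parallel φ₀ = 16°, the equirectangular projection gives x = Rλ cos φ₀, y = Rφ, so h = 1 and k = cos 16° / cos φ.
Areal scale at 58.5°: h·k = 1.000 × 1.840 = 1.840.
Areal scale at 29°: h·k = 1.000 × 1.099 = 1.099.
Ratio = 1.840/1.099 ≈ 1.67.

1.67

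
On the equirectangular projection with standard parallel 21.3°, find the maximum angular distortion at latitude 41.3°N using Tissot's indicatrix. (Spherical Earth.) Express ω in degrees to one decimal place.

12.3°

In the equirectangular projection with standard parallel φ₀ = 21.3° (x = Rλ cos φ₀, y = Rφ), meridians are true-scale (h = 1) and the parallel scale is k = cos φ₀ / cos φ.
At 41.3°: h = 1.000, k = 1.240; principal scales a = 1.240, b = 1.000.
sin(ω/2) = (a − b)/(a + b) = 0.2402/2.240 = 0.1072, so ω = 2 arcsin(0.1072) ≈ 12.3°.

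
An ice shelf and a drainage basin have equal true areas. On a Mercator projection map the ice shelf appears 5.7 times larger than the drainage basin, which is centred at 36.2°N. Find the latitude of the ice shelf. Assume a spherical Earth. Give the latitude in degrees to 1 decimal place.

70.2°

On Mercator, (apparent₁)/(apparent₂) = sec²φ₁ / sec²φ₂ when true areas are equal.
cos²φ₂ / cos²φ₁ = 5.7  ⇒  cos φ₁ = cos 36.2° / √5.7 = 0.8070/2.387 = 0.3380.
φ₁ = arccos(0.3380) ≈ 70.2°.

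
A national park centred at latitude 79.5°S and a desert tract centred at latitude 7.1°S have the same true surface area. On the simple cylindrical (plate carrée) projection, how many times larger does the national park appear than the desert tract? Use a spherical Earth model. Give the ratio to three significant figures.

5.45

Plate carrée maps x = Rλ, y = Rφ. The meridian scale is h = 1 and the parallel scale is k = 1/cos φ = sec φ.
Areal scale at 79.5°: h·k = 1.000 × 5.487 = 5.487.
Areal scale at 7.1°: h·k = 1.000 × 1.008 = 1.008.
Ratio = 5.487/1.008 ≈ 5.45.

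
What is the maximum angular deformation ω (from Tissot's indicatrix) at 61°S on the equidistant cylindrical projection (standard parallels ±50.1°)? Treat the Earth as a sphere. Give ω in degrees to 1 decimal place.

16.0°

In the equirectangular projection with standard parallel φ₀ = 50.1° (x = Rλ cos φ₀, y = Rφ), meridians are true-scale (h = 1) and the parallel scale is k = cos φ₀ / cos φ.
At 61°: h = 1.000, k = 1.323; principal scales a = 1.323, b = 1.000.
sin(ω/2) = (a − b)/(a + b) = 0.3231/2.323 = 0.1391, so ω = 2 arcsin(0.1391) ≈ 16.0°.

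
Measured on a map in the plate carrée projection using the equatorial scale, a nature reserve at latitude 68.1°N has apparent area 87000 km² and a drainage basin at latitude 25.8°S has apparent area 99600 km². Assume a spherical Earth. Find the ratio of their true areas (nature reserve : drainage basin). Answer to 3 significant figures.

0.362

On the plate carrée, areal scale = h·k = 1 × sec φ, so true area = apparent × cos φ.
True area of nature reserve: 87000 × cos(68.1°) = 87000 × 0.3730 = 32450 km².
True area of drainage basin: 99600 × cos(25.8°) = 99600 × 0.9003 = 89670 km².
Ratio = 32450 / 89670 ≈ 0.362.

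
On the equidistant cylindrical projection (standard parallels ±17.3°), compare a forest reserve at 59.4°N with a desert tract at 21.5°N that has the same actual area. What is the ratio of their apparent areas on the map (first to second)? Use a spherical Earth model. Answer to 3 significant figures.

The equidistant cylindrical projection with φ₀ = 17.3° has h = 1 (meridians true) and k = cos φ₀ / cos φ along parallels.
Areal scale at 59.4°: h·k = 1.000 × 1.876 = 1.876.
Areal scale at 21.5°: h·k = 1.000 × 1.026 = 1.026.
Ratio = 1.876/1.026 ≈ 1.83.

1.83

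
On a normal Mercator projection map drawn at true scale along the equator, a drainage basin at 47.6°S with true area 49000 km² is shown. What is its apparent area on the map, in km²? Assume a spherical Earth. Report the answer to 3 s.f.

108000 km²

The Mercator projection is conformal; its linear scale factor is the same in every direction and equals sec φ = 1/cos φ.
Areal scale = k² = sec²φ = 1/cos²(47.6°) = 1/0.6743² = 2.199.
Apparent area = 49000 × 2.199 ≈ 108000 km².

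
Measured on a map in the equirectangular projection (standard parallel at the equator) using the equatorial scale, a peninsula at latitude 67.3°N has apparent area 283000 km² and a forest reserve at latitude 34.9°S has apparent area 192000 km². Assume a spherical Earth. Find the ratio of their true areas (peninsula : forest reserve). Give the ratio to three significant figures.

0.694

Plate carrée has h = 1 and k = sec φ, giving areal scale sec φ; true area = (apparent area) · cos φ.
True area of peninsula: 283000 × cos(67.3°) = 283000 × 0.3859 = 109200 km².
True area of forest reserve: 192000 × cos(34.9°) = 192000 × 0.8202 = 157500 km².
Ratio = 109200 / 157500 ≈ 0.694.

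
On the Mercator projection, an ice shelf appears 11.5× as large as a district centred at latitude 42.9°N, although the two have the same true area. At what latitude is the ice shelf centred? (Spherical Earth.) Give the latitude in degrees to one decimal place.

For equal true areas on Mercator, apparent areas scale as sec²φ, so the ratio is cos²φ₂ / cos²φ₁.
cos²φ₂ / cos²φ₁ = 11.5  ⇒  cos φ₁ = cos 42.9° / √11.5 = 0.7325/3.391 = 0.2160.
φ₁ = arccos(0.2160) ≈ 77.5°.

77.5°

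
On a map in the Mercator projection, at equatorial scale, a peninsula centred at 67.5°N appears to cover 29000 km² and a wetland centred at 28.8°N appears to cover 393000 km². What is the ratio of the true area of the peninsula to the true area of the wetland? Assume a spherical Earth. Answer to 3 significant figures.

0.0141

On Mercator the areal scale is sec²φ, so true area = apparent × cos²φ.
True area of peninsula: 29000 × cos²(67.5°) = 29000 × 0.1464 = 4247 km².
True area of wetland: 393000 × cos²(28.8°) = 393000 × 0.7679 = 301800 km².
Ratio = 4247 / 301800 ≈ 0.0141.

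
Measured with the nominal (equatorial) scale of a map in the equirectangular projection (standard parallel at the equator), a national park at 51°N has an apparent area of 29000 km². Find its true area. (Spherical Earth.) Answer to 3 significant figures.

In the plate carrée (x = Rλ, y = Rφ), meridians are true-scale (h = 1) and parallels are stretched by k = sec φ.
Areal scale = h·k = 1 × sec φ; at 51°, h = 1.000, k = 1.589, so h·k = 1.589.
True area = apparent / (areal scale) = 29000 / 1.589 ≈ 18300 km².

18300 km²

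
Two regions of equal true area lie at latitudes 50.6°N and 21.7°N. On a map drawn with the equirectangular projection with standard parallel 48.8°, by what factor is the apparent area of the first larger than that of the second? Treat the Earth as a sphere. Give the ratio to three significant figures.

1.46

With standard parallel φ₀ = 48.8°, the equirectangular projection gives x = Rλ cos φ₀, y = Rφ, so h = 1 and k = cos 48.8° / cos φ.
Areal scale at 50.6°: h·k = 1.000 × 1.038 = 1.038.
Areal scale at 21.7°: h·k = 1.000 × 0.7089 = 0.7089.
Ratio = 1.038/0.7089 ≈ 1.46.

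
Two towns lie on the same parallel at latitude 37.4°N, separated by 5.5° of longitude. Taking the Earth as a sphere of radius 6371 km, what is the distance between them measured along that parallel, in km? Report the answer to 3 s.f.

Arc length along a parallel = R cos φ · Δλ (with Δλ in radians).
= 6371 × cos 37.4° × (5.5° × π/180) = 6371 × 0.7944 × 0.09599 ≈ 486 km.

486 km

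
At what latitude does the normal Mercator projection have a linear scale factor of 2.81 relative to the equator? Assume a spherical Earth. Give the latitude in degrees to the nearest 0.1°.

69.2°

Mercator scale is k = sec φ = 1/cos φ.
1/cos φ = 2.81  ⇒  cos φ = 0.3559  ⇒  φ = arccos(0.3559) ≈ 69.2°.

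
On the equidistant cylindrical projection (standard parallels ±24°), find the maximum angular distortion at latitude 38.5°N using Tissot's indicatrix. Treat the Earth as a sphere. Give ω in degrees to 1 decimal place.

In the equirectangular projection with standard parallel φ₀ = 24° (x = Rλ cos φ₀, y = Rφ), meridians are true-scale (h = 1) and the parallel scale is k = cos φ₀ / cos φ.
At 38.5°: h = 1.000, k = 1.167; principal scales a = 1.167, b = 1.000.
sin(ω/2) = (a − b)/(a + b) = 0.1673/2.167 = 0.07720, so ω = 2 arcsin(0.07720) ≈ 8.9°.

8.9°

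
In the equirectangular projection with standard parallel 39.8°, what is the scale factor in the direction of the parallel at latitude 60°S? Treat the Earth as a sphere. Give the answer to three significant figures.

The equidistant cylindrical projection with φ₀ = 39.8° has h = 1 (meridians true) and k = cos φ₀ / cos φ along parallels.
k = cos 39.8° / cos 60° = 0.7683/0.5000 = 1.537.

1.54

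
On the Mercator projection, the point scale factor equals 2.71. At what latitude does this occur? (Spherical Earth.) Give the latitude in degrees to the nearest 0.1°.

Mercator scale is k = sec φ = 1/cos φ.
1/cos φ = 2.71  ⇒  cos φ = 0.3690  ⇒  φ = arccos(0.3690) ≈ 68.3°.

68.3°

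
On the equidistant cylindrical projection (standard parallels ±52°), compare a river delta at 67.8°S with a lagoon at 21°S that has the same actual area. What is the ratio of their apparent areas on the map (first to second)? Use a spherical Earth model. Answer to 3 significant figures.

With standard parallel φ₀ = 52°, the equirectangular projection gives x = Rλ cos φ₀, y = Rφ, so h = 1 and k = cos 52° / cos φ.
Areal scale at 67.8°: h·k = 1.000 × 1.629 = 1.629.
Areal scale at 21°: h·k = 1.000 × 0.6595 = 0.6595.
Ratio = 1.629/0.6595 ≈ 2.47.

2.47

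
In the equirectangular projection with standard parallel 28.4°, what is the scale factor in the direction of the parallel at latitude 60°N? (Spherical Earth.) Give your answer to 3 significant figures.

1.76

The equidistant cylindrical projection with φ₀ = 28.4° has h = 1 (meridians true) and k = cos φ₀ / cos φ along parallels.
k = cos 28.4° / cos 60° = 0.8796/0.5000 = 1.759.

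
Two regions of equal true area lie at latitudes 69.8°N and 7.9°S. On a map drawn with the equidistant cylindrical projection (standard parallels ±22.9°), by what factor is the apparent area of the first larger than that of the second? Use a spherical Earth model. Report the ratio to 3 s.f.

The equidistant cylindrical projection with φ₀ = 22.9° has h = 1 (meridians true) and k = cos φ₀ / cos φ along parallels.
Areal scale at 69.8°: h·k = 1.000 × 2.668 = 2.668.
Areal scale at 7.9°: h·k = 1.000 × 0.9300 = 0.9300.
Ratio = 2.668/0.9300 ≈ 2.87.

2.87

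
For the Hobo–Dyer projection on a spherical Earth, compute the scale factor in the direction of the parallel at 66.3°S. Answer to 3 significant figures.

The Hobo–Dyer projection is cylindrical equal-area with φ₀ = 37.5°. Cylindrical equal-area (φ₀ = 37.5°): h = cos φ / cos 37.5° along meridians, k = cos 37.5° / cos φ along parallels; h·k = 1.
k = cos 37.5° / cos 66.3° = 0.7934/0.4019 = 1.974.

1.97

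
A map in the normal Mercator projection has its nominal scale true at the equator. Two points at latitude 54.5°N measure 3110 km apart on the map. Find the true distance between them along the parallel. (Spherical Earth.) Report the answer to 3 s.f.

For Mercator, h = k = sec φ (a conformal cylindrical projection has a single point scale, 1/cos φ).
Along the parallel at 54.5°, map distances are exaggerated by k = sec 54.5° = 1.722.
True distance = 3110 / 1.722 = 3110 × cos 54.5° ≈ 1810 km.

1810 km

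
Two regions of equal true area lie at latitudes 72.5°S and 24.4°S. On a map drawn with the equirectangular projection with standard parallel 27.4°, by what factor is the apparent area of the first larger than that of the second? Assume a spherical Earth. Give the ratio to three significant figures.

With standard parallel φ₀ = 27.4°, the equirectangular projection gives x = Rλ cos φ₀, y = Rφ, so h = 1 and k = cos 27.4° / cos φ.
Areal scale at 72.5°: h·k = 1.000 × 2.952 = 2.952.
Areal scale at 24.4°: h·k = 1.000 × 0.9749 = 0.9749.
Ratio = 2.952/0.9749 ≈ 3.03.

3.03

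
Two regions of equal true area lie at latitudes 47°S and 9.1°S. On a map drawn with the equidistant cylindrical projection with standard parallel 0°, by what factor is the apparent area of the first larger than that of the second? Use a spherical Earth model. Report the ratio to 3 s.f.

1.45

In the plate carrée (x = Rλ, y = Rφ), meridians are true-scale (h = 1) and parallels are stretched by k = sec φ.
Areal scale at 47°: h·k = 1.000 × 1.466 = 1.466.
Areal scale at 9.1°: h·k = 1.000 × 1.013 = 1.013.
Ratio = 1.466/1.013 ≈ 1.45.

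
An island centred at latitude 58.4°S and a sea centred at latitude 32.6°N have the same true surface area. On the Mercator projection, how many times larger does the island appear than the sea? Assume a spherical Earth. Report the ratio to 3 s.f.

On Mercator, area is exaggerated by sec²φ = 1/cos²φ.
At 58.4°: sec²(58.4°) = 1/0.5240² = 3.642.
At 32.6°: sec²(32.6°) = 1/0.8425² = 1.409.
Ratio = 3.642/1.409 = cos²(32.6°)/cos²(58.4°) ≈ 2.58.

2.58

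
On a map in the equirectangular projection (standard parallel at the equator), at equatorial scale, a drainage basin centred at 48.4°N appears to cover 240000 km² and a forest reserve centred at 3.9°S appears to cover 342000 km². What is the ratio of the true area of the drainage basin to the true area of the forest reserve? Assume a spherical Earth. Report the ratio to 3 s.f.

Plate carrée has h = 1 and k = sec φ, giving areal scale sec φ; true area = (apparent area) · cos φ.
True area of drainage basin: 240000 × cos(48.4°) = 240000 × 0.6639 = 159300 km².
True area of forest reserve: 342000 × cos(3.9°) = 342000 × 0.9977 = 341200 km².
Ratio = 159300 / 341200 ≈ 0.467.

0.467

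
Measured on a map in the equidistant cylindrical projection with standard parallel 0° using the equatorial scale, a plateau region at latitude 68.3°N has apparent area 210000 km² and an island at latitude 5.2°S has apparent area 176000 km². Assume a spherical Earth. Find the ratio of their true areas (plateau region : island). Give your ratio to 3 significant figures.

0.443

On the plate carrée, areal scale = h·k = 1 × sec φ, so true area = apparent × cos φ.
True area of plateau region: 210000 × cos(68.3°) = 210000 × 0.3697 = 77650 km².
True area of island: 176000 × cos(5.2°) = 176000 × 0.9959 = 175300 km².
Ratio = 77650 / 175300 ≈ 0.443.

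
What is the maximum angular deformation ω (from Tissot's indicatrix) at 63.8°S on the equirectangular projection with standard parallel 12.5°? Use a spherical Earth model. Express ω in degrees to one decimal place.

The equidistant cylindrical projection with φ₀ = 12.5° has h = 1 (meridians true) and k = cos φ₀ / cos φ along parallels.
At 63.8°: h = 1.000, k = 2.211; principal scales a = 2.211, b = 1.000.
sin(ω/2) = (a − b)/(a + b) = 1.211/3.211 = 0.3772, so ω = 2 arcsin(0.3772) ≈ 44.3°.

44.3°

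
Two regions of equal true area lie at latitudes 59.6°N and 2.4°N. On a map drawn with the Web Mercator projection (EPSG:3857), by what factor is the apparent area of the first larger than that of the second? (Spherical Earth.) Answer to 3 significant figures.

3.90

On Mercator, area is exaggerated by sec²φ = 1/cos²φ.
At 59.6°: sec²(59.6°) = 1/0.5060² = 3.905.
At 2.4°: sec²(2.4°) = 1/0.9991² = 1.002.
Ratio = 3.905/1.002 = cos²(2.4°)/cos²(59.6°) ≈ 3.90.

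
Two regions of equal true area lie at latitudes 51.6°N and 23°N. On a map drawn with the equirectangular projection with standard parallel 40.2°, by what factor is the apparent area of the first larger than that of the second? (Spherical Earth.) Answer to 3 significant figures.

In the equirectangular projection with standard parallel φ₀ = 40.2° (x = Rλ cos φ₀, y = Rφ), meridians are true-scale (h = 1) and the parallel scale is k = cos φ₀ / cos φ.
Areal scale at 51.6°: h·k = 1.000 × 1.230 = 1.230.
Areal scale at 23°: h·k = 1.000 × 0.8298 = 0.8298.
Ratio = 1.230/0.8298 ≈ 1.48.

1.48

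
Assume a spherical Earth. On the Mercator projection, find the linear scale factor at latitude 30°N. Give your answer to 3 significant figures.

1.15

Mercator is conformal, so the point scale is isotropic: h = k = sec φ = 1/cos φ.
k = 1/cos 30° = 1/0.8660 = 1.155.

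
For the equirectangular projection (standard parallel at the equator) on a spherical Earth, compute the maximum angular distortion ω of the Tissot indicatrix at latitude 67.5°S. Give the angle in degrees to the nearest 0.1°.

53.0°

Plate carrée maps x = Rλ, y = Rφ. The meridian scale is h = 1 and the parallel scale is k = 1/cos φ = sec φ.
At 67.5°: h = 1.000, k = 2.613; principal scales a = 2.613, b = 1.000.
sin(ω/2) = (a − b)/(a + b) = 1.613/3.613 = 0.4465, so ω = 2 arcsin(0.4465) ≈ 53.0°.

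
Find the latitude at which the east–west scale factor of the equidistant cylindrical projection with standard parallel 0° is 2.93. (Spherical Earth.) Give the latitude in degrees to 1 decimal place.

70.0°

Plate carrée: h = 1, k = sec φ along parallels.
sec φ = 2.93  ⇒  cos φ = 0.3413  ⇒  φ ≈ 70.0°.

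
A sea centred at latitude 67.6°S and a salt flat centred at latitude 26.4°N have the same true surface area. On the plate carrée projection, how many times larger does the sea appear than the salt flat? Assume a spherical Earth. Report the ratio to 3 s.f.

2.35

In the plate carrée (x = Rλ, y = Rφ), meridians are true-scale (h = 1) and parallels are stretched by k = sec φ.
Areal scale at 67.6°: h·k = 1.000 × 2.624 = 2.624.
Areal scale at 26.4°: h·k = 1.000 × 1.116 = 1.116.
Ratio = 2.624/1.116 ≈ 2.35.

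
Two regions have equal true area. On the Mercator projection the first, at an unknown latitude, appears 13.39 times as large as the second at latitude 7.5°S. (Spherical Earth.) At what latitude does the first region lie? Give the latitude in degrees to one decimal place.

74.3°

Mercator areal scale is sec²φ, so apparent-area ratio = sec²φ₁ / sec²φ₂ = cos²φ₂ / cos²φ₁.
cos²φ₂ / cos²φ₁ = 13.39  ⇒  cos φ₁ = cos 7.5° / √13.39 = 0.9914/3.659 = 0.2709.
φ₁ = arccos(0.2709) ≈ 74.3°.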